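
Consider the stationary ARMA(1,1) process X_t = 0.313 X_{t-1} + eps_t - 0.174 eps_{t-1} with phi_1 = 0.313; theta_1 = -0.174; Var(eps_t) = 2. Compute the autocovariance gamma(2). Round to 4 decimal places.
\gamma(2) = 0.0912

Multiply the model equation by X_{t-k} and take expectations. With theta_0 = psi_0 = 1 and psi_j the MA(infinity) weights, this gives
  gamma(k) - sum_i phi_i gamma(k-i) = c_k,
  c_k = sigma^2 * sum_{j=k..q} theta_j psi_{j-k}   (c_k = 0 for k > q),
using gamma(-m) = gamma(m).
psi-weights needed (psi_j = theta_j + sum_i phi_i psi_{j-i}):
  psi_1 = theta_1 + phi_1 = -0.174 + (0.313) = 0.139
Right-hand sides:
  c_0 = sigma^2 (1 + theta_1 psi_1) = 2 * (1 + (-0.174)(0.139)) = 2 * 0.975814 = 1.951628
  c_1 = sigma^2 theta_1 = 2 * (-0.174) = -0.348
  c_2 = 0
Equations for k = 0 and k = 1 (AR order 1):
  gamma(0) = phi_1 gamma(1) + c_0
  gamma(1) = phi_1 gamma(0) + c_1
Substituting the second into the first: gamma(0) (1 - phi_1^2) = c_0 + phi_1 c_1, so
  gamma(0) = (c_0 + phi_1 c_1) / (1 - phi_1^2) = (1.951628 + (0.313)(-0.348)) / (1 - (0.313)^2) = 1.842704 / 0.902031 = 2.042839.
  gamma(1) = phi_1 gamma(0) + c_1 = (0.313)(2.042839) + (-0.348) = 0.291409.
For k = 2 (> q): gamma(2) = phi_1 gamma(1) = (0.313)(0.291409) = 0.091211.
Therefore gamma(2) = 0.0912 (to 4 decimal places).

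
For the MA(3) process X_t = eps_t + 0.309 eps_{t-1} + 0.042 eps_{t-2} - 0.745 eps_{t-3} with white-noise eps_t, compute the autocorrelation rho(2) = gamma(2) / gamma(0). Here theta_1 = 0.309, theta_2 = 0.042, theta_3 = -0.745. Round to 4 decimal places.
\rho(2) = -0.1139

For an MA(q) process with theta_0 = 1, the autocovariance is
  gamma(k) = sigma^2 * sum_{i=0..q-k} theta_i * theta_{i+k},
and rho(k) = gamma(k) / gamma(0). Sigma^2 cancels.
  numerator   = (1)*(0.042) + (0.309)*(-0.745) = -0.188205.
  denominator = (1)^2 + (0.309)^2 + (0.042)^2 + (-0.745)^2 = 1.65227.
  rho(2) = -0.188205 / 1.65227 = -0.1139.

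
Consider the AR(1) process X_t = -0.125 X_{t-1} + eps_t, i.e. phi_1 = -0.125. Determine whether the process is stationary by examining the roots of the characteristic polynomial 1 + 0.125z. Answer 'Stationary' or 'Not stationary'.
\text{Stationary}

The AR(p) characteristic polynomial is P(z) = 1 + 0.125z.
Stationarity requires all roots to lie outside the unit circle, i.e. |z| > 1 for every root.
This is linear in z: 1 + (0.125) z = 0  =>  z = -1/(0.125) = -8,  |z| = 8.
Moduli of all roots: 8.0000.
All moduli strictly greater than 1? Yes.
Verdict: Stationary.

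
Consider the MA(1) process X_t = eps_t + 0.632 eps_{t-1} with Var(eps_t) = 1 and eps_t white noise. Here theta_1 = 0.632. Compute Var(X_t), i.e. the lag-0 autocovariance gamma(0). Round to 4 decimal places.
\gamma(0) = 1.3994

For an MA(q) process X_t = eps_t + sum_i theta_i eps_{t-i} with
Var(eps_t) = sigma^2, the variance is
  gamma(0) = sigma^2 * (1 + sum_i theta_i^2).
  sum_i theta_i^2 = (0.632)^2 = 0.399424.
  gamma(0) = 1 * (1 + 0.399424) = 1 * 1.399424 = 1.399424, which rounds to 1.3994.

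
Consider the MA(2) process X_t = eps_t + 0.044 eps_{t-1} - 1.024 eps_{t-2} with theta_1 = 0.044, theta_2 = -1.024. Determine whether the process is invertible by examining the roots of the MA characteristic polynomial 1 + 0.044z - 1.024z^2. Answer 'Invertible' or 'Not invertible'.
\text{Not invertible}

The MA(q) characteristic polynomial is P(z) = 1 + 0.044z - 1.024z^2.
Invertibility requires all roots to lie outside the unit circle, i.e. |z| > 1 for every root.
Set 1 + (0.044) z + (-1.024) z^2 = 0, i.e. a z^2 + b z + c = 0 with a = -1.024, b = 0.044, c = 1.
Discriminant D = b^2 - 4ac = (0.044)^2 - 4*(-1.024)*1 = 0.001936 - (-4.096) = 4.097936.
D >= 0, so the roots are real: z = (-b +/- sqrt(D)) / (2a) = (-0.044 +/- 2.024336) / (-2.048).
  z_1 = (-0.044 + 2.024336) / (-2.048) = -0.967,   |z_1| = 0.967.
  z_2 = (-0.044 - 2.024336) / (-2.048) = 1.0099,   |z_2| = 1.0099.
Moduli of all roots: 0.9670, 1.0099.
All moduli strictly greater than 1? No.
Verdict: Not invertible.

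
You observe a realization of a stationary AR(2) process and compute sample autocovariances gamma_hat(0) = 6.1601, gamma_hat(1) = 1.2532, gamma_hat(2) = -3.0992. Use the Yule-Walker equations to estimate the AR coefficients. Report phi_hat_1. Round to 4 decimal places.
\hat\phi_{1} = 0.3190

The Yule-Walker equations for an AR(p) process read, in matrix form,
  Gamma_p phi = r_p,   with   (Gamma_p)_{ij} = gamma(|i - j|),
                       (r_p)_i = gamma(i),   i,j = 1..p.
Substitute the sample gammas (Toeplitz matrix and right-hand side of size 2):
  Gamma_p = [[6.1601, 1.2532], [1.2532, 6.1601]]
  r_p     = [1.2532, -3.0992]
Written out:
  6.1601 phi_1 + 1.2532 phi_2 = 1.2532
  1.2532 phi_1 + 6.1601 phi_2 = -3.0992
Solve by Cramer's rule:
  det = gamma(0)^2 - gamma(1)^2 = (6.1601)^2 - (1.2532)^2 = 37.94683201 - 1.57051024 = 36.37632177
  phi_hat_1 = [gamma(1) gamma(0) - gamma(1) gamma(2)] / det = [(1.2532)(6.1601) - (1.2532)(-3.0992)] / 36.37632177 = 11.60375476 / 36.37632177 = 0.319
  phi_hat_2 = [gamma(0) gamma(2) - gamma(1)^2] / det = [(6.1601)(-3.0992) - (1.2532)^2] / 36.37632177 = -20.66189216 / 36.37632177 = -0.568
So phi_hat = [0.3190, -0.5680].
Therefore phi_hat_1 = 0.3190.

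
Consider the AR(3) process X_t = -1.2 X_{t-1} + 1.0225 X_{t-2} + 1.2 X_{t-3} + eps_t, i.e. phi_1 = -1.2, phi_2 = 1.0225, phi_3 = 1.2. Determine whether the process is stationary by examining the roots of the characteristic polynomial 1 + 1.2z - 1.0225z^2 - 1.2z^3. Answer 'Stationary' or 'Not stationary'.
\text{Not stationary}

The AR(p) characteristic polynomial is P(z) = 1 + 1.2z - 1.0225z^2 - 1.2z^3.
Stationarity requires all roots to lie outside the unit circle, i.e. |z| > 1 for every root.
Degree 3: look for a simple real root z0 first, then factor out (1 - z/z0) and solve the remaining quadratic.
Testing z0 = -0.8: P(-0.8) = 1 + (1.2)(-0.8) + (-1.0225)(-0.8)^2 + (-1.2)(-0.8)^3
  = 1 + (-0.96) + (-0.6544) + (0.6144) = 0.  So z_0 = -0.8 is a root, |z_0| = 0.8.
Divide out the factor (1 + 1.25 z) = (1 - z/z0) (since 1/z0 = -1.25):
  P(z) = (1 + 1.25 z)(1 + (-0.05) z + (-0.96) z^2)
  [check: z-coef -0.05 - (-1.25) = 1.2; z^2-coef -0.96 - (-1.25)(-0.05) = -1.0225; z^3-coef -(-1.25)(-0.96) = -1.2.]
Remaining roots from the quadratic factor 1 + (-0.05) z + (-0.96) z^2:
  Set 1 + (-0.05) z + (-0.96) z^2 = 0, i.e. a z^2 + b z + c = 0 with a = -0.96, b = -0.05, c = 1.
  Discriminant D = b^2 - 4ac = (-0.05)^2 - 4*(-0.96)*1 = 0.0025 - (-3.84) = 3.8425.
  D >= 0, so the roots are real: z = (-b +/- sqrt(D)) / (2a) = (0.05 +/- 1.96023) / (-1.92).
    z_1 = (0.05 + 1.96023) / (-1.92) = -1.047,   |z_1| = 1.047.
    z_2 = (0.05 - 1.96023) / (-1.92) = 0.9949,   |z_2| = 0.9949.
Moduli of all roots: 0.8000, 1.0470, 0.9949.
All moduli strictly greater than 1? No.
Verdict: Not stationary.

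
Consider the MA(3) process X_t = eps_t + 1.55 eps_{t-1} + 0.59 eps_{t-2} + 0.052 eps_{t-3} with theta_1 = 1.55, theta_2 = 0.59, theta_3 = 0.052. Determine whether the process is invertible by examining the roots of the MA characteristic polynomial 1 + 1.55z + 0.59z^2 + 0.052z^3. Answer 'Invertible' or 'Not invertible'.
\text{Not invertible}

The MA(q) characteristic polynomial is P(z) = 1 + 1.55z + 0.59z^2 + 0.052z^3.
Invertibility requires all roots to lie outside the unit circle, i.e. |z| > 1 for every root.
Degree 3: look for a simple real root z0 first, then factor out (1 - z/z0) and solve the remaining quadratic.
Testing z0 = -2.5: P(-2.5) = 1 + (1.55)(-2.5) + (0.59)(-2.5)^2 + (0.052)(-2.5)^3
  = 1 + (-3.875) + (3.6875) + (-0.8125) = 0.  So z_0 = -2.5 is a root, |z_0| = 2.5.
Divide out the factor (1 + 0.4 z) = (1 - z/z0) (since 1/z0 = -0.4):
  P(z) = (1 + 0.4 z)(1 + (1.15) z + (0.13) z^2)
  [check: z-coef 1.15 - (-0.4) = 1.55; z^2-coef 0.13 - (-0.4)(1.15) = 0.59; z^3-coef -(-0.4)(0.13) = 0.052.]
Remaining roots from the quadratic factor 1 + (1.15) z + (0.13) z^2:
  Set 1 + (1.15) z + (0.13) z^2 = 0, i.e. a z^2 + b z + c = 0 with a = 0.13, b = 1.15, c = 1.
  Discriminant D = b^2 - 4ac = (1.15)^2 - 4*(0.13)*1 = 1.3225 - (0.52) = 0.8025.
  D >= 0, so the roots are real: z = (-b +/- sqrt(D)) / (2a) = (-1.15 +/- 0.895824) / (0.26).
    z_1 = (-1.15 + 0.895824) / (0.26) = -0.9776,   |z_1| = 0.9776.
    z_2 = (-1.15 - 0.895824) / (0.26) = -7.8686,   |z_2| = 7.8686.
Moduli of all roots: 2.5000, 0.9776, 7.8686.
All moduli strictly greater than 1? No.
Verdict: Not invertible.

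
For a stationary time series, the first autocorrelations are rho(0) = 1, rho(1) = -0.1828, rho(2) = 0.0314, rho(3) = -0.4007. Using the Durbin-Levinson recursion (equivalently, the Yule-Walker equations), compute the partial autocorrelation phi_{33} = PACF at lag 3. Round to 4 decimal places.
\phi_{33} = -0.4090

The PACF at lag k is phi_{kk}, the last component of the solution
to the Yule-Walker system G_k phi = r_k where
  (G_k)_{ij} = rho(|i - j|), (r_k)_i = rho(i), i,j = 1..k.
Equivalently, Durbin-Levinson gives phi_{kk} iteratively:
  phi_{11} = rho(1)
  phi_{kk} = [rho(k) - sum_{j=1..k-1} phi_{k-1,j} rho(k-j)]
            / [1 - sum_{j=1..k-1} phi_{k-1,j} rho(j)],
  phi_{k,j} = phi_{k-1,j} - phi_{kk} phi_{k-1,k-j},  j = 1..k-1.
Step k = 1:
  phi_11 = rho(1) = -0.1828.
Step k = 2:
  phi_22 = [rho(2) - phi_11 rho(1)] / [1 - phi_11 rho(1)] = [0.0314 - (-0.1828)(-0.1828)] / [1 - (-0.1828)(-0.1828)]
         = -0.00201584 / 0.96658416 = -0.002086.
  Update: phi_21 = phi_11 - phi_22 phi_11 = -0.1828 - (-0.002086)(-0.1828) = -0.183181.
Step k = 3:
  phi_33 = [rho(3) - phi_21 rho(2) - phi_22 rho(1)] / [1 - phi_21 rho(1) - phi_22 rho(2)]
    numerator   = -0.4007 - (-0.183181)(0.0314) - (-0.002086)(-0.1828) = -0.39532934
    denominator = 1 - (-0.183181)(-0.1828) - (-0.002086)(0.0314) = 0.96657996
  phi_33 = -0.39532934 / 0.96657996 = -0.409.
Therefore phi_{33} = -0.4090.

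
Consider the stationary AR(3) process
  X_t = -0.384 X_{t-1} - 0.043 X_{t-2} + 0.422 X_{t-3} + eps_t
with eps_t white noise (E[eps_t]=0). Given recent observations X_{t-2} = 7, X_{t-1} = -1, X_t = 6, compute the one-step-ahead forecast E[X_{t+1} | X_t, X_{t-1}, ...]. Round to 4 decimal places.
E[X_{t+1} \mid \mathcal F_t] = 0.6930

For an AR(p) model X_t = c + sum_i phi_i X_{t-i} + eps_t, the
one-step-ahead conditional mean is
  E[X_{t+1} | X_t, ...] = c + sum_i phi_i X_{t+1-i}.
Substitute known values:
  E[X_{t+1} | ...] = (-0.384) * (6) + (-0.043) * (-1) + (0.422) * (7)
                   = 0.6930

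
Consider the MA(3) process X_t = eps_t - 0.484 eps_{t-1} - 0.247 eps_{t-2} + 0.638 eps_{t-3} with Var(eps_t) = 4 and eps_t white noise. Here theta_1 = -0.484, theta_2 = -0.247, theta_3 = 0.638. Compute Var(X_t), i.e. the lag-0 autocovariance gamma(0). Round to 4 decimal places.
\gamma(0) = 6.8092

For an MA(q) process X_t = eps_t + sum_i theta_i eps_{t-i} with
Var(eps_t) = sigma^2, the variance is
  gamma(0) = sigma^2 * (1 + sum_i theta_i^2).
  sum_i theta_i^2 = (-0.484)^2 + (-0.247)^2 + (0.638)^2 = 0.234256 + 0.061009 + 0.407044 = 0.702309.
  gamma(0) = 4 * (1 + 0.702309) = 4 * 1.702309 = 6.809236, which rounds to 6.8092.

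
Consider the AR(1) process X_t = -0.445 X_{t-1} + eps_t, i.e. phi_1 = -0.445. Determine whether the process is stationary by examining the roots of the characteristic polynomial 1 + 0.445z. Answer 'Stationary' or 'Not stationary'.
\text{Stationary}

The AR(p) characteristic polynomial is P(z) = 1 + 0.445z.
Stationarity requires all roots to lie outside the unit circle, i.e. |z| > 1 for every root.
This is linear in z: 1 + (0.445) z = 0  =>  z = -1/(0.445) = -2.247191,  |z| = 2.247191.
Moduli of all roots: 2.2472.
All moduli strictly greater than 1? Yes.
Verdict: Stationary.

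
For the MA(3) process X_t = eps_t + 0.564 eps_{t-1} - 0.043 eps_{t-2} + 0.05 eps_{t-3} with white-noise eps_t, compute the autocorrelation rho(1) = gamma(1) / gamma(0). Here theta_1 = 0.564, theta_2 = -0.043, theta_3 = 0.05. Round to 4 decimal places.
\rho(1) = 0.4065

For an MA(q) process with theta_0 = 1, the autocovariance is
  gamma(k) = sigma^2 * sum_{i=0..q-k} theta_i * theta_{i+k},
and rho(k) = gamma(k) / gamma(0). Sigma^2 cancels.
  numerator   = (1)*(0.564) + (0.564)*(-0.043) + (-0.043)*(0.05) = 0.537598.
  denominator = (1)^2 + (0.564)^2 + (-0.043)^2 + (0.05)^2 = 1.322445.
  rho(1) = 0.537598 / 1.322445 = 0.4065.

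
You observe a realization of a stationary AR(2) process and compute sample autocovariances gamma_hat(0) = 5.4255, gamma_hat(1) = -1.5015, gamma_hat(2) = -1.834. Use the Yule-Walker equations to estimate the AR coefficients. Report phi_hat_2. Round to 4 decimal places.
\hat\phi_{2} = -0.4490

The Yule-Walker equations for an AR(p) process read, in matrix form,
  Gamma_p phi = r_p,   with   (Gamma_p)_{ij} = gamma(|i - j|),
                       (r_p)_i = gamma(i),   i,j = 1..p.
Substitute the sample gammas (Toeplitz matrix and right-hand side of size 2):
  Gamma_p = [[5.4255, -1.5015], [-1.5015, 5.4255]]
  r_p     = [-1.5015, -1.834]
Written out:
  5.4255 phi_1 - 1.5015 phi_2 = -1.5015
  -1.5015 phi_1 + 5.4255 phi_2 = -1.834
Solve by Cramer's rule:
  det = gamma(0)^2 - gamma(1)^2 = (5.4255)^2 - (-1.5015)^2 = 29.43605025 - 2.25450225 = 27.181548
  phi_hat_1 = [gamma(1) gamma(0) - gamma(1) gamma(2)] / det = [(-1.5015)(5.4255) - (-1.5015)(-1.834)] / 27.181548 = -10.90013925 / 27.181548 = -0.401
  phi_hat_2 = [gamma(0) gamma(2) - gamma(1)^2] / det = [(5.4255)(-1.834) - (-1.5015)^2] / 27.181548 = -12.20486925 / 27.181548 = -0.449
So phi_hat = [-0.4010, -0.4490].
Therefore phi_hat_2 = -0.4490.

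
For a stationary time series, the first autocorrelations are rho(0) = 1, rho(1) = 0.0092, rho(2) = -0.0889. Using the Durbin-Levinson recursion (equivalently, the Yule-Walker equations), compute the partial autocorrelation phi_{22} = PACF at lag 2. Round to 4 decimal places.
\phi_{22} = -0.0890

The PACF at lag k is phi_{kk}, the last component of the solution
to the Yule-Walker system G_k phi = r_k where
  (G_k)_{ij} = rho(|i - j|), (r_k)_i = rho(i), i,j = 1..k.
Equivalently, Durbin-Levinson gives phi_{kk} iteratively:
  phi_{11} = rho(1)
  phi_{kk} = [rho(k) - sum_{j=1..k-1} phi_{k-1,j} rho(k-j)]
            / [1 - sum_{j=1..k-1} phi_{k-1,j} rho(j)],
  phi_{k,j} = phi_{k-1,j} - phi_{kk} phi_{k-1,k-j},  j = 1..k-1.
Step k = 1:
  phi_11 = rho(1) = 0.0092.
Step k = 2:
  phi_22 = [rho(2) - phi_11 rho(1)] / [1 - phi_11 rho(1)] = [-0.0889 - (0.0092)(0.0092)] / [1 - (0.0092)(0.0092)]
         = -0.08898464 / 0.99991536 = -0.089.
Therefore phi_{22} = -0.0890.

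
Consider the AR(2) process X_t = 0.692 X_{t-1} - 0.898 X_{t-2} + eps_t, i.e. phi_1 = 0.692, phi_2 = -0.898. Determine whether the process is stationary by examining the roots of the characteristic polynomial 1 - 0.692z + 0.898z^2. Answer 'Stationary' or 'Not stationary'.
\text{Stationary}

The AR(p) characteristic polynomial is P(z) = 1 - 0.692z + 0.898z^2.
Stationarity requires all roots to lie outside the unit circle, i.e. |z| > 1 for every root.
Set 1 + (-0.692) z + (0.898) z^2 = 0, i.e. a z^2 + b z + c = 0 with a = 0.898, b = -0.692, c = 1.
Discriminant D = b^2 - 4ac = (-0.692)^2 - 4*(0.898)*1 = 0.478864 - (3.592) = -3.113136.
D < 0, so the roots are the complex-conjugate pair z = (-b +/- i sqrt(-D)) / (2a) = 0.3853 +/- 0.9824i.
For a conjugate pair |z|^2 = z * conj(z) = (product of roots) = c/a = 1/(0.898) = 1.113586, so |z| = sqrt(1.113586) = 1.0553 for both roots.
Moduli of all roots: 1.0553, 1.0553.
All moduli strictly greater than 1? Yes.
Verdict: Stationary.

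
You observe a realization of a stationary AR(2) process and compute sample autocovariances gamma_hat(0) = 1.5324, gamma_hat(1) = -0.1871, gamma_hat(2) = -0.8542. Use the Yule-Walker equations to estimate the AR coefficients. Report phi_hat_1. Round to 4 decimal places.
\hat\phi_{1} = -0.1930

The Yule-Walker equations for an AR(p) process read, in matrix form,
  Gamma_p phi = r_p,   with   (Gamma_p)_{ij} = gamma(|i - j|),
                       (r_p)_i = gamma(i),   i,j = 1..p.
Substitute the sample gammas (Toeplitz matrix and right-hand side of size 2):
  Gamma_p = [[1.5324, -0.1871], [-0.1871, 1.5324]]
  r_p     = [-0.1871, -0.8542]
Written out:
  1.5324 phi_1 - 0.1871 phi_2 = -0.1871
  -0.1871 phi_1 + 1.5324 phi_2 = -0.8542
Solve by Cramer's rule:
  det = gamma(0)^2 - gamma(1)^2 = (1.5324)^2 - (-0.1871)^2 = 2.34824976 - 0.03500641 = 2.31324335
  phi_hat_1 = [gamma(1) gamma(0) - gamma(1) gamma(2)] / det = [(-0.1871)(1.5324) - (-0.1871)(-0.8542)] / 2.31324335 = -0.44653286 / 2.31324335 = -0.193
  phi_hat_2 = [gamma(0) gamma(2) - gamma(1)^2] / det = [(1.5324)(-0.8542) - (-0.1871)^2] / 2.31324335 = -1.34398249 / 2.31324335 = -0.581
So phi_hat = [-0.1930, -0.5810].
Therefore phi_hat_1 = -0.1930.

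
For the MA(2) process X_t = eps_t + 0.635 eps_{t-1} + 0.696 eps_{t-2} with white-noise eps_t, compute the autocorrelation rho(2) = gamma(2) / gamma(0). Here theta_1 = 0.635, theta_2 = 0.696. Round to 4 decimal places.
\rho(2) = 0.3687

For an MA(q) process with theta_0 = 1, the autocovariance is
  gamma(k) = sigma^2 * sum_{i=0..q-k} theta_i * theta_{i+k},
and rho(k) = gamma(k) / gamma(0). Sigma^2 cancels.
  numerator   = (1)*(0.696) = 0.696.
  denominator = (1)^2 + (0.635)^2 + (0.696)^2 = 1.887641.
  rho(2) = 0.696 / 1.887641 = 0.3687.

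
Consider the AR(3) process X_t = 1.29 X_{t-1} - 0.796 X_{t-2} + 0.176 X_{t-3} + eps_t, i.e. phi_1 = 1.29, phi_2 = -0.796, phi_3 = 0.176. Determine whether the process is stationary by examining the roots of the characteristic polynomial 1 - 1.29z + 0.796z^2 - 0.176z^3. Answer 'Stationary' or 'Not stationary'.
\text{Stationary}

The AR(p) characteristic polynomial is P(z) = 1 - 1.29z + 0.796z^2 - 0.176z^3.
Stationarity requires all roots to lie outside the unit circle, i.e. |z| > 1 for every root.
Degree 3: look for a simple real root z0 first, then factor out (1 - z/z0) and solve the remaining quadratic.
Testing z0 = 2.5: P(2.5) = 1 + (-1.29)(2.5) + (0.796)(2.5)^2 + (-0.176)(2.5)^3
  = 1 + (-3.225) + (4.975) + (-2.75) = 0.  So z_0 = 2.5 is a root, |z_0| = 2.5.
Divide out the factor (1 - 0.4 z) = (1 - z/z0) (since 1/z0 = 0.4):
  P(z) = (1 - 0.4 z)(1 + (-0.89) z + (0.44) z^2)
  [check: z-coef -0.89 - (0.4) = -1.29; z^2-coef 0.44 - (0.4)(-0.89) = 0.796; z^3-coef -(0.4)(0.44) = -0.176.]
Remaining roots from the quadratic factor 1 + (-0.89) z + (0.44) z^2:
  Set 1 + (-0.89) z + (0.44) z^2 = 0, i.e. a z^2 + b z + c = 0 with a = 0.44, b = -0.89, c = 1.
  Discriminant D = b^2 - 4ac = (-0.89)^2 - 4*(0.44)*1 = 0.7921 - (1.76) = -0.9679.
  D < 0, so the roots are the complex-conjugate pair z = (-b +/- i sqrt(-D)) / (2a) = 1.0114 +/- 1.118i.
  For a conjugate pair |z|^2 = z * conj(z) = (product of roots) = c/a = 1/(0.44) = 2.272727, so |z| = sqrt(2.272727) = 1.5076 for both roots.
Moduli of all roots: 2.5000, 1.5076, 1.5076.
All moduli strictly greater than 1? Yes.
Verdict: Stationary.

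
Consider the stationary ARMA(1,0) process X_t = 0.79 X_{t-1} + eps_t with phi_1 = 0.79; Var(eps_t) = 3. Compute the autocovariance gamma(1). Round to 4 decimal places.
\gamma(1) = 6.3049

Multiply the model equation by X_{t-k} and take expectations. With theta_0 = psi_0 = 1 and psi_j the MA(infinity) weights, this gives
  gamma(k) - sum_i phi_i gamma(k-i) = c_k,
  c_k = sigma^2 * sum_{j=k..q} theta_j psi_{j-k}   (c_k = 0 for k > q),
using gamma(-m) = gamma(m).
Pure AR (q = 0): c_0 = sigma^2 = 3, c_k = 0 for k >= 1.
Equations for k = 0 and k = 1 (AR order 1):
  gamma(0) = phi_1 gamma(1) + c_0
  gamma(1) = phi_1 gamma(0) + c_1
Substituting the second into the first: gamma(0) (1 - phi_1^2) = c_0 + phi_1 c_1, so
  gamma(0) = c_0 / (1 - phi_1^2) = 3 / (1 - (0.79)^2) = 3 / 0.3759 = 7.980846.
  gamma(1) = phi_1 gamma(0) = (0.79)(7.980846) = 6.304868.
Therefore gamma(1) = 6.3049 (to 4 decimal places).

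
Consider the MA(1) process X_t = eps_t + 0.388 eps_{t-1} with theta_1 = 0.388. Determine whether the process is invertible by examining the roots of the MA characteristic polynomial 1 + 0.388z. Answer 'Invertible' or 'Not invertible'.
\text{Invertible}

The MA(q) characteristic polynomial is P(z) = 1 + 0.388z.
Invertibility requires all roots to lie outside the unit circle, i.e. |z| > 1 for every root.
This is linear in z: 1 + (0.388) z = 0  =>  z = -1/(0.388) = -2.57732,  |z| = 2.57732.
Moduli of all roots: 2.5773.
All moduli strictly greater than 1? Yes.
Verdict: Invertible.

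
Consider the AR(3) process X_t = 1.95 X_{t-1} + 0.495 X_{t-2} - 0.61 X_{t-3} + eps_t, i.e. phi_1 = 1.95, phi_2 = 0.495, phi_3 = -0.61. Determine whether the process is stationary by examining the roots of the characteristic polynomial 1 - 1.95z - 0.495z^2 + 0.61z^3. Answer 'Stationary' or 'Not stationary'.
\text{Not stationary}

The AR(p) characteristic polynomial is P(z) = 1 - 1.95z - 0.495z^2 + 0.61z^3.
Stationarity requires all roots to lie outside the unit circle, i.e. |z| > 1 for every root.
Degree 3: look for a simple real root z0 first, then factor out (1 - z/z0) and solve the remaining quadratic.
Testing z0 = 2: P(2) = 1 + (-1.95)(2) + (-0.495)(2)^2 + (0.61)(2)^3
  = 1 + (-3.9) + (-1.98) + (4.88) = 0.  So z_0 = 2 is a root, |z_0| = 2.
Divide out the factor (1 - 0.5 z) = (1 - z/z0) (since 1/z0 = 0.5):
  P(z) = (1 - 0.5 z)(1 + (-1.45) z + (-1.22) z^2)
  [check: z-coef -1.45 - (0.5) = -1.95; z^2-coef -1.22 - (0.5)(-1.45) = -0.495; z^3-coef -(0.5)(-1.22) = 0.61.]
Remaining roots from the quadratic factor 1 + (-1.45) z + (-1.22) z^2:
  Set 1 + (-1.45) z + (-1.22) z^2 = 0, i.e. a z^2 + b z + c = 0 with a = -1.22, b = -1.45, c = 1.
  Discriminant D = b^2 - 4ac = (-1.45)^2 - 4*(-1.22)*1 = 2.1025 - (-4.88) = 6.9825.
  D >= 0, so the roots are real: z = (-b +/- sqrt(D)) / (2a) = (1.45 +/- 2.642442) / (-2.44).
    z_1 = (1.45 + 2.642442) / (-2.44) = -1.6772,   |z_1| = 1.6772.
    z_2 = (1.45 - 2.642442) / (-2.44) = 0.4887,   |z_2| = 0.4887.
Moduli of all roots: 2.0000, 1.6772, 0.4887.
All moduli strictly greater than 1? No.
Verdict: Not stationary.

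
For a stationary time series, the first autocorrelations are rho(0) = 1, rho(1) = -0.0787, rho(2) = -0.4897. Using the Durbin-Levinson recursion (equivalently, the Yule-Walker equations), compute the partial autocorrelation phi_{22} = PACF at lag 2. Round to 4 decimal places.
\phi_{22} = -0.4990

The PACF at lag k is phi_{kk}, the last component of the solution
to the Yule-Walker system G_k phi = r_k where
  (G_k)_{ij} = rho(|i - j|), (r_k)_i = rho(i), i,j = 1..k.
Equivalently, Durbin-Levinson gives phi_{kk} iteratively:
  phi_{11} = rho(1)
  phi_{kk} = [rho(k) - sum_{j=1..k-1} phi_{k-1,j} rho(k-j)]
            / [1 - sum_{j=1..k-1} phi_{k-1,j} rho(j)],
  phi_{k,j} = phi_{k-1,j} - phi_{kk} phi_{k-1,k-j},  j = 1..k-1.
Step k = 1:
  phi_11 = rho(1) = -0.0787.
Step k = 2:
  phi_22 = [rho(2) - phi_11 rho(1)] / [1 - phi_11 rho(1)] = [-0.4897 - (-0.0787)(-0.0787)] / [1 - (-0.0787)(-0.0787)]
         = -0.49589369 / 0.99380631 = -0.499.
Therefore phi_{22} = -0.4990.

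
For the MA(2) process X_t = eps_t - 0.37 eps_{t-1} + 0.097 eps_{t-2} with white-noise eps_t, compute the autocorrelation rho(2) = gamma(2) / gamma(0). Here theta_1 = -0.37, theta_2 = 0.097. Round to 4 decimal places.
\rho(2) = 0.0846

For an MA(q) process with theta_0 = 1, the autocovariance is
  gamma(k) = sigma^2 * sum_{i=0..q-k} theta_i * theta_{i+k},
and rho(k) = gamma(k) / gamma(0). Sigma^2 cancels.
  numerator   = (1)*(0.097) = 0.097.
  denominator = (1)^2 + (-0.37)^2 + (0.097)^2 = 1.146309.
  rho(2) = 0.097 / 1.146309 = 0.0846.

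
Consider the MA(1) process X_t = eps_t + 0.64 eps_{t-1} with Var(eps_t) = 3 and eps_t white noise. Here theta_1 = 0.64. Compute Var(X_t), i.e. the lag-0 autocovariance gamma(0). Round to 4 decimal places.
\gamma(0) = 4.2288

For an MA(q) process X_t = eps_t + sum_i theta_i eps_{t-i} with
Var(eps_t) = sigma^2, the variance is
  gamma(0) = sigma^2 * (1 + sum_i theta_i^2).
  sum_i theta_i^2 = (0.64)^2 = 0.4096.
  gamma(0) = 3 * (1 + 0.4096) = 3 * 1.4096 = 4.2288.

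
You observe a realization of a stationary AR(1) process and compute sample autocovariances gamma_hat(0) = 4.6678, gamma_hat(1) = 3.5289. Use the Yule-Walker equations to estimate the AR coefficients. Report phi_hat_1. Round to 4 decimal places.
\hat\phi_{1} = 0.7560

The Yule-Walker equations for an AR(p) process read, in matrix form,
  Gamma_p phi = r_p,   with   (Gamma_p)_{ij} = gamma(|i - j|),
                       (r_p)_i = gamma(i),   i,j = 1..p.
Substitute the sample gammas (Toeplitz matrix and right-hand side of size 1):
  Gamma_p = [[4.6678]]
  r_p     = [3.5289]
With p = 1 this is the single equation gamma(0) phi_1 = gamma(1):
  phi_hat_1 = gamma(1) / gamma(0) = 3.5289 / 4.6678 = 0.7560.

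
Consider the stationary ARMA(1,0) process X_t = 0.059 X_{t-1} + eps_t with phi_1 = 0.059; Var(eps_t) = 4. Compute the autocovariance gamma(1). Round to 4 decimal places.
\gamma(1) = 0.2368

Multiply the model equation by X_{t-k} and take expectations. With theta_0 = psi_0 = 1 and psi_j the MA(infinity) weights, this gives
  gamma(k) - sum_i phi_i gamma(k-i) = c_k,
  c_k = sigma^2 * sum_{j=k..q} theta_j psi_{j-k}   (c_k = 0 for k > q),
using gamma(-m) = gamma(m).
Pure AR (q = 0): c_0 = sigma^2 = 4, c_k = 0 for k >= 1.
Equations for k = 0 and k = 1 (AR order 1):
  gamma(0) = phi_1 gamma(1) + c_0
  gamma(1) = phi_1 gamma(0) + c_1
Substituting the second into the first: gamma(0) (1 - phi_1^2) = c_0 + phi_1 c_1, so
  gamma(0) = c_0 / (1 - phi_1^2) = 4 / (1 - (0.059)^2) = 4 / 0.996519 = 4.013973.
  gamma(1) = phi_1 gamma(0) = (0.059)(4.013973) = 0.236824.
Therefore gamma(1) = 0.2368 (to 4 decimal places).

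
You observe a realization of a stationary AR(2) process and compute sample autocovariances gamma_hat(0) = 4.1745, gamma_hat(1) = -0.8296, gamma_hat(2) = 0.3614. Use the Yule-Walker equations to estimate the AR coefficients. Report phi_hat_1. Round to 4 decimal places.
\hat\phi_{1} = -0.1890

The Yule-Walker equations for an AR(p) process read, in matrix form,
  Gamma_p phi = r_p,   with   (Gamma_p)_{ij} = gamma(|i - j|),
                       (r_p)_i = gamma(i),   i,j = 1..p.
Substitute the sample gammas (Toeplitz matrix and right-hand side of size 2):
  Gamma_p = [[4.1745, -0.8296], [-0.8296, 4.1745]]
  r_p     = [-0.8296, 0.3614]
Written out:
  4.1745 phi_1 - 0.8296 phi_2 = -0.8296
  -0.8296 phi_1 + 4.1745 phi_2 = 0.3614
Solve by Cramer's rule:
  det = gamma(0)^2 - gamma(1)^2 = (4.1745)^2 - (-0.8296)^2 = 17.42645025 - 0.68823616 = 16.73821409
  phi_hat_1 = [gamma(1) gamma(0) - gamma(1) gamma(2)] / det = [(-0.8296)(4.1745) - (-0.8296)(0.3614)] / 16.73821409 = -3.16334776 / 16.73821409 = -0.189
  phi_hat_2 = [gamma(0) gamma(2) - gamma(1)^2] / det = [(4.1745)(0.3614) - (-0.8296)^2] / 16.73821409 = 0.82042814 / 16.73821409 = 0.049
So phi_hat = [-0.1890, 0.0490].
Therefore phi_hat_1 = -0.1890.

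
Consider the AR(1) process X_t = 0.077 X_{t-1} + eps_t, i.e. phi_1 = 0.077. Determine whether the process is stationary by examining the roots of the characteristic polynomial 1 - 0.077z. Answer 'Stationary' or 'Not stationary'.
\text{Stationary}

The AR(p) characteristic polynomial is P(z) = 1 - 0.077z.
Stationarity requires all roots to lie outside the unit circle, i.e. |z| > 1 for every root.
This is linear in z: 1 + (-0.077) z = 0  =>  z = -1/(-0.077) = 12.987013,  |z| = 12.987013.
Moduli of all roots: 12.9870.
All moduli strictly greater than 1? Yes.
Verdict: Stationary.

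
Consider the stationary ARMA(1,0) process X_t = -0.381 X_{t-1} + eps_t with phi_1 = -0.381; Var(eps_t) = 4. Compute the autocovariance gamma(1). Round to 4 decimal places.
\gamma(1) = -1.7828

Multiply the model equation by X_{t-k} and take expectations. With theta_0 = psi_0 = 1 and psi_j the MA(infinity) weights, this gives
  gamma(k) - sum_i phi_i gamma(k-i) = c_k,
  c_k = sigma^2 * sum_{j=k..q} theta_j psi_{j-k}   (c_k = 0 for k > q),
using gamma(-m) = gamma(m).
Pure AR (q = 0): c_0 = sigma^2 = 4, c_k = 0 for k >= 1.
Equations for k = 0 and k = 1 (AR order 1):
  gamma(0) = phi_1 gamma(1) + c_0
  gamma(1) = phi_1 gamma(0) + c_1
Substituting the second into the first: gamma(0) (1 - phi_1^2) = c_0 + phi_1 c_1, so
  gamma(0) = c_0 / (1 - phi_1^2) = 4 / (1 - (-0.381)^2) = 4 / 0.854839 = 4.679244.
  gamma(1) = phi_1 gamma(0) = (-0.381)(4.679244) = -1.782792.
Therefore gamma(1) = -1.7828 (to 4 decimal places).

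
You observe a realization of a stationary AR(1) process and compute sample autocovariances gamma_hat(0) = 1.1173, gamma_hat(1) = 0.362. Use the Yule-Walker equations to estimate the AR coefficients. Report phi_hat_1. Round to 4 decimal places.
\hat\phi_{1} = 0.3240

The Yule-Walker equations for an AR(p) process read, in matrix form,
  Gamma_p phi = r_p,   with   (Gamma_p)_{ij} = gamma(|i - j|),
                       (r_p)_i = gamma(i),   i,j = 1..p.
Substitute the sample gammas (Toeplitz matrix and right-hand side of size 1):
  Gamma_p = [[1.1173]]
  r_p     = [0.362]
With p = 1 this is the single equation gamma(0) phi_1 = gamma(1):
  phi_hat_1 = gamma(1) / gamma(0) = 0.362 / 1.1173 = 0.3240.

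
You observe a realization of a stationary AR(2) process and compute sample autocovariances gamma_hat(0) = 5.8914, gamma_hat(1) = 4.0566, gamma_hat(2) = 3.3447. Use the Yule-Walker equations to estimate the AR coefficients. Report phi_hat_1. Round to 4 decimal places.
\hat\phi_{1} = 0.5660

The Yule-Walker equations for an AR(p) process read, in matrix form,
  Gamma_p phi = r_p,   with   (Gamma_p)_{ij} = gamma(|i - j|),
                       (r_p)_i = gamma(i),   i,j = 1..p.
Substitute the sample gammas (Toeplitz matrix and right-hand side of size 2):
  Gamma_p = [[5.8914, 4.0566], [4.0566, 5.8914]]
  r_p     = [4.0566, 3.3447]
Written out:
  5.8914 phi_1 + 4.0566 phi_2 = 4.0566
  4.0566 phi_1 + 5.8914 phi_2 = 3.3447
Solve by Cramer's rule:
  det = gamma(0)^2 - gamma(1)^2 = (5.8914)^2 - (4.0566)^2 = 34.70859396 - 16.45600356 = 18.2525904
  phi_hat_1 = [gamma(1) gamma(0) - gamma(1) gamma(2)] / det = [(4.0566)(5.8914) - (4.0566)(3.3447)] / 18.2525904 = 10.33094322 / 18.2525904 = 0.566
  phi_hat_2 = [gamma(0) gamma(2) - gamma(1)^2] / det = [(5.8914)(3.3447) - (4.0566)^2] / 18.2525904 = 3.24896202 / 18.2525904 = 0.178
So phi_hat = [0.5660, 0.1780].
Therefore phi_hat_1 = 0.5660.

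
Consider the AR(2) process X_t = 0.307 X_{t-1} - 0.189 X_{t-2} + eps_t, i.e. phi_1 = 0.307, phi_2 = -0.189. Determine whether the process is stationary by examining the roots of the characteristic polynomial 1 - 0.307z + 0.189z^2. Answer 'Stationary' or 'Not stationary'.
\text{Stationary}

The AR(p) characteristic polynomial is P(z) = 1 - 0.307z + 0.189z^2.
Stationarity requires all roots to lie outside the unit circle, i.e. |z| > 1 for every root.
Set 1 + (-0.307) z + (0.189) z^2 = 0, i.e. a z^2 + b z + c = 0 with a = 0.189, b = -0.307, c = 1.
Discriminant D = b^2 - 4ac = (-0.307)^2 - 4*(0.189)*1 = 0.094249 - (0.756) = -0.661751.
D < 0, so the roots are the complex-conjugate pair z = (-b +/- i sqrt(-D)) / (2a) = 0.8122 +/- 2.1521i.
For a conjugate pair |z|^2 = z * conj(z) = (product of roots) = c/a = 1/(0.189) = 5.291005, so |z| = sqrt(5.291005) = 2.3002 for both roots.
Moduli of all roots: 2.3002, 2.3002.
All moduli strictly greater than 1? Yes.
Verdict: Stationary.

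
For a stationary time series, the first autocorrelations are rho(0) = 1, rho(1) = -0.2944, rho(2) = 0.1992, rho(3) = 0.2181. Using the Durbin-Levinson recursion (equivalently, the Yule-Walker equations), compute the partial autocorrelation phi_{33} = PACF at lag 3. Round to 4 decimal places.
\phi_{33} = 0.3400

The PACF at lag k is phi_{kk}, the last component of the solution
to the Yule-Walker system G_k phi = r_k where
  (G_k)_{ij} = rho(|i - j|), (r_k)_i = rho(i), i,j = 1..k.
Equivalently, Durbin-Levinson gives phi_{kk} iteratively:
  phi_{11} = rho(1)
  phi_{kk} = [rho(k) - sum_{j=1..k-1} phi_{k-1,j} rho(k-j)]
            / [1 - sum_{j=1..k-1} phi_{k-1,j} rho(j)],
  phi_{k,j} = phi_{k-1,j} - phi_{kk} phi_{k-1,k-j},  j = 1..k-1.
Step k = 1:
  phi_11 = rho(1) = -0.2944.
Step k = 2:
  phi_22 = [rho(2) - phi_11 rho(1)] / [1 - phi_11 rho(1)] = [0.1992 - (-0.2944)(-0.2944)] / [1 - (-0.2944)(-0.2944)]
         = 0.11252864 / 0.91332864 = 0.123207.
  Update: phi_21 = phi_11 - phi_22 phi_11 = -0.2944 - (0.123207)(-0.2944) = -0.258128.
Step k = 3:
  phi_33 = [rho(3) - phi_21 rho(2) - phi_22 rho(1)] / [1 - phi_21 rho(1) - phi_22 rho(2)]
    numerator   = 0.2181 - (-0.258128)(0.1992) - (0.123207)(-0.2944) = 0.30579125
    denominator = 1 - (-0.258128)(-0.2944) - (0.123207)(0.1992) = 0.8994643
  phi_33 = 0.30579125 / 0.8994643 = 0.34.
Therefore phi_{33} = 0.3400.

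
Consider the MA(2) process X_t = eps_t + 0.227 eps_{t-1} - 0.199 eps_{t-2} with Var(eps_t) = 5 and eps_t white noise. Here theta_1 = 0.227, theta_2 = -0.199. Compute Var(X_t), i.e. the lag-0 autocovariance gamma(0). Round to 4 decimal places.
\gamma(0) = 5.4557

For an MA(q) process X_t = eps_t + sum_i theta_i eps_{t-i} with
Var(eps_t) = sigma^2, the variance is
  gamma(0) = sigma^2 * (1 + sum_i theta_i^2).
  sum_i theta_i^2 = (0.227)^2 + (-0.199)^2 = 0.051529 + 0.039601 = 0.09113.
  gamma(0) = 5 * (1 + 0.09113) = 5 * 1.09113 = 5.45565, which rounds to 5.4557.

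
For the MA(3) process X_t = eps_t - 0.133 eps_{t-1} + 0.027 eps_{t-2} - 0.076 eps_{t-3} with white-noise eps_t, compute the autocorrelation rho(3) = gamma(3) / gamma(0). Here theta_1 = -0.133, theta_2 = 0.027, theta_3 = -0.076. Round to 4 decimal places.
\rho(3) = -0.0742

For an MA(q) process with theta_0 = 1, the autocovariance is
  gamma(k) = sigma^2 * sum_{i=0..q-k} theta_i * theta_{i+k},
and rho(k) = gamma(k) / gamma(0). Sigma^2 cancels.
  numerator   = (1)*(-0.076) = -0.076.
  denominator = (1)^2 + (-0.133)^2 + (0.027)^2 + (-0.076)^2 = 1.024194.
  rho(3) = -0.076 / 1.024194 = -0.0742.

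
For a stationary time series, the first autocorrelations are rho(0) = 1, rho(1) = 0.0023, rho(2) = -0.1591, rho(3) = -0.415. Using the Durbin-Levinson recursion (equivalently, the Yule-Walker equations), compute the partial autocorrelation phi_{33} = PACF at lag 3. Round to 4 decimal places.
\phi_{33} = -0.4250

The PACF at lag k is phi_{kk}, the last component of the solution
to the Yule-Walker system G_k phi = r_k where
  (G_k)_{ij} = rho(|i - j|), (r_k)_i = rho(i), i,j = 1..k.
Equivalently, Durbin-Levinson gives phi_{kk} iteratively:
  phi_{11} = rho(1)
  phi_{kk} = [rho(k) - sum_{j=1..k-1} phi_{k-1,j} rho(k-j)]
            / [1 - sum_{j=1..k-1} phi_{k-1,j} rho(j)],
  phi_{k,j} = phi_{k-1,j} - phi_{kk} phi_{k-1,k-j},  j = 1..k-1.
Step k = 1:
  phi_11 = rho(1) = 0.0023.
Step k = 2:
  phi_22 = [rho(2) - phi_11 rho(1)] / [1 - phi_11 rho(1)] = [-0.1591 - (0.0023)(0.0023)] / [1 - (0.0023)(0.0023)]
         = -0.15910529 / 0.99999471 = -0.159106.
  Update: phi_21 = phi_11 - phi_22 phi_11 = 0.0023 - (-0.159106)(0.0023) = 0.002666.
Step k = 3:
  phi_33 = [rho(3) - phi_21 rho(2) - phi_22 rho(1)] / [1 - phi_21 rho(1) - phi_22 rho(2)]
    numerator   = -0.415 - (0.002666)(-0.1591) - (-0.159106)(0.0023) = -0.4142099
    denominator = 1 - (0.002666)(0.0023) - (-0.159106)(-0.1591) = 0.97468008
  phi_33 = -0.4142099 / 0.97468008 = -0.425.
Therefore phi_{33} = -0.4250.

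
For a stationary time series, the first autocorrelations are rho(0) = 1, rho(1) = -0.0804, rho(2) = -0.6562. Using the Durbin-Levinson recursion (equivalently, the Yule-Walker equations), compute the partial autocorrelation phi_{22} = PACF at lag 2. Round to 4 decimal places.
\phi_{22} = -0.6670

The PACF at lag k is phi_{kk}, the last component of the solution
to the Yule-Walker system G_k phi = r_k where
  (G_k)_{ij} = rho(|i - j|), (r_k)_i = rho(i), i,j = 1..k.
Equivalently, Durbin-Levinson gives phi_{kk} iteratively:
  phi_{11} = rho(1)
  phi_{kk} = [rho(k) - sum_{j=1..k-1} phi_{k-1,j} rho(k-j)]
            / [1 - sum_{j=1..k-1} phi_{k-1,j} rho(j)],
  phi_{k,j} = phi_{k-1,j} - phi_{kk} phi_{k-1,k-j},  j = 1..k-1.
Step k = 1:
  phi_11 = rho(1) = -0.0804.
Step k = 2:
  phi_22 = [rho(2) - phi_11 rho(1)] / [1 - phi_11 rho(1)] = [-0.6562 - (-0.0804)(-0.0804)] / [1 - (-0.0804)(-0.0804)]
         = -0.66266416 / 0.99353584 = -0.667.
Therefore phi_{22} = -0.6670.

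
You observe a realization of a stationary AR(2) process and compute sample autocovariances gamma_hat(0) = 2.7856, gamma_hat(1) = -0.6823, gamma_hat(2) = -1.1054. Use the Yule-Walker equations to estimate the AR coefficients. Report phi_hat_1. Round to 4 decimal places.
\hat\phi_{1} = -0.3640

The Yule-Walker equations for an AR(p) process read, in matrix form,
  Gamma_p phi = r_p,   with   (Gamma_p)_{ij} = gamma(|i - j|),
                       (r_p)_i = gamma(i),   i,j = 1..p.
Substitute the sample gammas (Toeplitz matrix and right-hand side of size 2):
  Gamma_p = [[2.7856, -0.6823], [-0.6823, 2.7856]]
  r_p     = [-0.6823, -1.1054]
Written out:
  2.7856 phi_1 - 0.6823 phi_2 = -0.6823
  -0.6823 phi_1 + 2.7856 phi_2 = -1.1054
Solve by Cramer's rule:
  det = gamma(0)^2 - gamma(1)^2 = (2.7856)^2 - (-0.6823)^2 = 7.75956736 - 0.46553329 = 7.29403407
  phi_hat_1 = [gamma(1) gamma(0) - gamma(1) gamma(2)] / det = [(-0.6823)(2.7856) - (-0.6823)(-1.1054)] / 7.29403407 = -2.6548293 / 7.29403407 = -0.364
  phi_hat_2 = [gamma(0) gamma(2) - gamma(1)^2] / det = [(2.7856)(-1.1054) - (-0.6823)^2] / 7.29403407 = -3.54473553 / 7.29403407 = -0.486
So phi_hat = [-0.3640, -0.4860].
Therefore phi_hat_1 = -0.3640.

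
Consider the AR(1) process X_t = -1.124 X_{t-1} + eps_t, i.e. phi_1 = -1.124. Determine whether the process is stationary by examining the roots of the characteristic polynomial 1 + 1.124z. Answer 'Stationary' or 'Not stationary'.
\text{Not stationary}

The AR(p) characteristic polynomial is P(z) = 1 + 1.124z.
Stationarity requires all roots to lie outside the unit circle, i.e. |z| > 1 for every root.
This is linear in z: 1 + (1.124) z = 0  =>  z = -1/(1.124) = -0.88968,  |z| = 0.88968.
Moduli of all roots: 0.8897.
All moduli strictly greater than 1? No.
Verdict: Not stationary.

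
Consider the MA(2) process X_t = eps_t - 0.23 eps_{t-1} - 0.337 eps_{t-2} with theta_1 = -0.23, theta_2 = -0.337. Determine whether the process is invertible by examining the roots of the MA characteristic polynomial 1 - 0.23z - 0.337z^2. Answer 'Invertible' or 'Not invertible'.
\text{Invertible}

The MA(q) characteristic polynomial is P(z) = 1 - 0.23z - 0.337z^2.
Invertibility requires all roots to lie outside the unit circle, i.e. |z| > 1 for every root.
Set 1 + (-0.23) z + (-0.337) z^2 = 0, i.e. a z^2 + b z + c = 0 with a = -0.337, b = -0.23, c = 1.
Discriminant D = b^2 - 4ac = (-0.23)^2 - 4*(-0.337)*1 = 0.0529 - (-1.348) = 1.4009.
D >= 0, so the roots are real: z = (-b +/- sqrt(D)) / (2a) = (0.23 +/- 1.183596) / (-0.674).
  z_1 = (0.23 + 1.183596) / (-0.674) = -2.0973,   |z_1| = 2.0973.
  z_2 = (0.23 - 1.183596) / (-0.674) = 1.4148,   |z_2| = 1.4148.
Moduli of all roots: 2.0973, 1.4148.
All moduli strictly greater than 1? Yes.
Verdict: Invertible.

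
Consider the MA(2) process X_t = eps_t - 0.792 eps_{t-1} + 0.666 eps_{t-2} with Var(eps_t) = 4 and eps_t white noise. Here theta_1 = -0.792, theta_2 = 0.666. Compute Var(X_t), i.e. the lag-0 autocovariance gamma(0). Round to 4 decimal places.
\gamma(0) = 8.2833

For an MA(q) process X_t = eps_t + sum_i theta_i eps_{t-i} with
Var(eps_t) = sigma^2, the variance is
  gamma(0) = sigma^2 * (1 + sum_i theta_i^2).
  sum_i theta_i^2 = (-0.792)^2 + (0.666)^2 = 0.627264 + 0.443556 = 1.07082.
  gamma(0) = 4 * (1 + 1.07082) = 4 * 2.07082 = 8.28328, which rounds to 8.2833.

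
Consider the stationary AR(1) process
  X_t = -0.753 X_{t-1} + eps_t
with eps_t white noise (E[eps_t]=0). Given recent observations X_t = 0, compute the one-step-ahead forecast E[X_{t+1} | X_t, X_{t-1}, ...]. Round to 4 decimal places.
E[X_{t+1} \mid \mathcal F_t] = 0.0000

For an AR(p) model X_t = c + sum_i phi_i X_{t-i} + eps_t, the
one-step-ahead conditional mean is
  E[X_{t+1} | X_t, ...] = c + sum_i phi_i X_{t+1-i}.
Substitute known values:
  E[X_{t+1} | ...] = (-0.753) * (0)
                   = 0.0000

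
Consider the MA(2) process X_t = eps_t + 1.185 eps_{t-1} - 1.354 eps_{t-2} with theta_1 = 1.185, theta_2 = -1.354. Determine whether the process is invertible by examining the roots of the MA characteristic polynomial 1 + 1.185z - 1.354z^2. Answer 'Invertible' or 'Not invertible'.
\text{Not invertible}

The MA(q) characteristic polynomial is P(z) = 1 + 1.185z - 1.354z^2.
Invertibility requires all roots to lie outside the unit circle, i.e. |z| > 1 for every root.
Set 1 + (1.185) z + (-1.354) z^2 = 0, i.e. a z^2 + b z + c = 0 with a = -1.354, b = 1.185, c = 1.
Discriminant D = b^2 - 4ac = (1.185)^2 - 4*(-1.354)*1 = 1.404225 - (-5.416) = 6.820225.
D >= 0, so the roots are real: z = (-b +/- sqrt(D)) / (2a) = (-1.185 +/- 2.611556) / (-2.708).
  z_1 = (-1.185 + 2.611556) / (-2.708) = -0.5268,   |z_1| = 0.5268.
  z_2 = (-1.185 - 2.611556) / (-2.708) = 1.402,   |z_2| = 1.402.
Moduli of all roots: 0.5268, 1.4020.
All moduli strictly greater than 1? No.
Verdict: Not invertible.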